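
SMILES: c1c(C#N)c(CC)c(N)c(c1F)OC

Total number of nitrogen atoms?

The symbol for nitrogen appears 2 times in the SMILES.

2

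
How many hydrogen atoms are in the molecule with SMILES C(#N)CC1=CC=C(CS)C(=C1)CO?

11

Hydrogens are implicit in SMILES; fill each atom to its normal valence:
  3 × C: 2 H each → 6
  3 × C (aromatic): 1 H each → 3
  3 × C (aromatic): no H
  1 × C: no H
  1 × N: no H
  1 × O: 1 H
  1 × S: 1 H
  Total hydrogens = 11.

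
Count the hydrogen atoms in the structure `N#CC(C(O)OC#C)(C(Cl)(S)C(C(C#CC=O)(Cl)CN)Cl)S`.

Hydrogens are implicit in SMILES; fill each atom to its normal valence:
  7 × C: no H
  4 × C: 1 H each → 4
  3 × Cl: no H
  2 × O: no H
  2 × S: 1 H each → 2
  1 × C: 2 H
  1 × N: 2 H
  1 × N: no H
  1 × O: 1 H
  Total hydrogens = 11.

11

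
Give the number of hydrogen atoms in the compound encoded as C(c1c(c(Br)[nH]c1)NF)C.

Hydrogens are implicit in SMILES; fill each atom to its normal valence:
  3 × C (aromatic): no H
  1 × Br: no H
  1 × C: 3 H
  1 × C: 2 H
  1 × C (aromatic): 1 H
  1 × F: no H
  1 × N (aromatic): 1 H
  1 × N: 1 H
  Total hydrogens = 8.

8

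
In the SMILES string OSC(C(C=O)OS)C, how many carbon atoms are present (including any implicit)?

4

The symbol for carbon appears 4 times in the SMILES.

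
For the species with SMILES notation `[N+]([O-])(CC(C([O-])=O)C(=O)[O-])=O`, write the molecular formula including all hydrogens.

Heavy atoms from the SMILES: 4 C, 1 N, 6 O.
Implicit hydrogens by atom environment:
  3 × O: no H
  3 × O (charge -1): no H
  2 × C: no H
  1 × C: 2 H
  1 × C: 1 H
  1 × N (charge +1): no H
  Total hydrogens = 3.
Net charge -2.
Molecular formula: [C4H3NO6]2-

[C4H3NO6]2-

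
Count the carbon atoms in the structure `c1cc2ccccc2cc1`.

10

The symbol for carbon appears 10 times in the SMILES. Lowercase c denotes aromatic carbon and counts toward C.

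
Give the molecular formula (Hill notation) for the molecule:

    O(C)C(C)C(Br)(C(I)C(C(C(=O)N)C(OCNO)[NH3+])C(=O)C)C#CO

Heavy atoms from the SMILES: 1 Br, 14 C, 1 I, 3 N, 6 O.
Implicit hydrogens by atom environment:
  5 × C: 1 H each → 5
  5 × C: no H
  4 × O: no H
  3 × C: 3 H each → 9
  2 × O: 1 H each → 2
  1 × Br: no H
  1 × C: 2 H
  1 × I: no H
  1 × N (charge +1): 3 H
  1 × N: 2 H
  1 × N: 1 H
  Total hydrogens = 24.
Net charge +1.
Molecular formula: C14H24BrIN3O6+

C14H24BrIN3O6+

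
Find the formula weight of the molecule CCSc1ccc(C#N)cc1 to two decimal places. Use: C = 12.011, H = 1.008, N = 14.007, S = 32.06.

163.24

Molecular formula: C9H9NS.
M = 9×12.011 + 9×1.008 + 1×14.007 + 1×32.06 = 163.24 g/mol.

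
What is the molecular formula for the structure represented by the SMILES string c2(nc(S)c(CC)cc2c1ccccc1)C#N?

C14H12N2S

Heavy atoms from the SMILES: 14 C, 2 N, 1 S.
Implicit hydrogens by atom environment:
  6 × C (aromatic): 1 H each → 6
  5 × C (aromatic): no H
  1 × C: 3 H
  1 × C: 2 H
  1 × C: no H
  1 × N (aromatic): no H
  1 × N: no H
  1 × S: 1 H
  Total hydrogens = 12.
Molecular formula: C14H12N2S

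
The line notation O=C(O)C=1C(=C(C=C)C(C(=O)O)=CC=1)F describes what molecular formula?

C10H7FO4

Heavy atoms from the SMILES: 10 C, 1 F, 4 O.
Implicit hydrogens by atom environment:
  4 × C (aromatic): no H
  2 × C (aromatic): 1 H each → 2
  2 × C: no H
  2 × O: 1 H each → 2
  2 × O: no H
  1 × C: 2 H
  1 × C: 1 H
  1 × F: no H
  Total hydrogens = 7.
Molecular formula: C10H7FO4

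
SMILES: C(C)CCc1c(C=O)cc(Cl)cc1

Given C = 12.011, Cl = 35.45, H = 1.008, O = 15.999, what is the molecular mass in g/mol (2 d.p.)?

196.67

Molecular formula: C11H13ClO.
M = 11×12.011 + 1×35.45 + 13×1.008 + 1×15.999 = 196.67 g/mol.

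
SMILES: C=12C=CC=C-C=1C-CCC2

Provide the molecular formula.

Heavy atoms from the SMILES: 10 C.
Implicit hydrogens by atom environment:
  4 × C: 2 H each → 8
  4 × C (aromatic): 1 H each → 4
  2 × C (aromatic): no H
  Total hydrogens = 12.
Molecular formula: C10H12

C10H12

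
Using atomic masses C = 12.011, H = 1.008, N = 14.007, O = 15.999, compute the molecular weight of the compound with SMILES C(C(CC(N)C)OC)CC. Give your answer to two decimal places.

145.25

Molecular formula: C8H19NO.
M = 8×12.011 + 19×1.008 + 1×14.007 + 1×15.999 = 145.25 g/mol.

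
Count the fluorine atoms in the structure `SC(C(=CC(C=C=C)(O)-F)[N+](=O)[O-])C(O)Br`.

The symbol for fluorine appears 1 time in the SMILES.

1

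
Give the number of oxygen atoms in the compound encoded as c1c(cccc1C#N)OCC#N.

1

The symbol for oxygen appears 1 time in the SMILES.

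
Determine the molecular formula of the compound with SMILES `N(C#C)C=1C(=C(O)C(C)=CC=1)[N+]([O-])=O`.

C9H8N2O3

Heavy atoms from the SMILES: 9 C, 2 N, 3 O.
Implicit hydrogens by atom environment:
  4 × C (aromatic): no H
  2 × C (aromatic): 1 H each → 2
  1 × C: 3 H
  1 × C: 1 H
  1 × C: no H
  1 × N: 1 H
  1 × N (charge +1): no H
  1 × O: 1 H
  1 × O: no H
  1 × O (charge -1): no H
  Total hydrogens = 8.
Molecular formula: C9H8N2O3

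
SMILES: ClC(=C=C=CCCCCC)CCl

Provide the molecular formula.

Heavy atoms from the SMILES: 10 C, 2 Cl.
Implicit hydrogens by atom environment:
  5 × C: 2 H each → 10
  3 × C: no H
  2 × Cl: no H
  1 × C: 3 H
  1 × C: 1 H
  Total hydrogens = 14.
Molecular formula: C10H14Cl2

C10H14Cl2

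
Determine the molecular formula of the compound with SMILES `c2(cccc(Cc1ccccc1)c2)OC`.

Heavy atoms from the SMILES: 14 C, 1 O.
Implicit hydrogens by atom environment:
  9 × C (aromatic): 1 H each → 9
  3 × C (aromatic): no H
  1 × C: 3 H
  1 × C: 2 H
  1 × O: no H
  Total hydrogens = 14.
Molecular formula: C14H14O

C14H14O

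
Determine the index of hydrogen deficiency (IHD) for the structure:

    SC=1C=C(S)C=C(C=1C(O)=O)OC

5

Molecular formula from the SMILES: C8H8O3S2.
DoU = (2C + 2 + N − H − X)/2 = (2·8 + 2 + 0 − 8 − 0)/2 = 10/2 = 5.
(Structurally: 1 ring(s) + 4 π bond(s) = 5.)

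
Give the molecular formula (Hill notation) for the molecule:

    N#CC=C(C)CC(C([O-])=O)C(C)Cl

Heavy atoms from the SMILES: 9 C, 1 Cl, 1 N, 2 O.
Implicit hydrogens by atom environment:
  3 × C: 1 H each → 3
  3 × C: no H
  2 × C: 3 H each → 6
  1 × C: 2 H
  1 × Cl: no H
  1 × N: no H
  1 × O: no H
  1 × O (charge -1): no H
  Total hydrogens = 11.
Net charge -1.
Molecular formula: C9H11ClNO2-

C9H11ClNO2-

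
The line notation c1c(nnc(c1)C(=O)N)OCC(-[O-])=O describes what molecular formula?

Heavy atoms from the SMILES: 7 C, 3 N, 4 O.
Implicit hydrogens by atom environment:
  3 × O: no H
  2 × C (aromatic): 1 H each → 2
  2 × C (aromatic): no H
  2 × C: no H
  2 × N (aromatic): no H
  1 × C: 2 H
  1 × N: 2 H
  1 × O (charge -1): no H
  Total hydrogens = 6.
Net charge -1.
Molecular formula: C7H6N3O4-

C7H6N3O4-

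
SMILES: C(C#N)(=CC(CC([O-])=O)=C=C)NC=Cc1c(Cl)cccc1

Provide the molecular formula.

C16H12ClN2O2-

Heavy atoms from the SMILES: 16 C, 1 Cl, 2 N, 2 O.
Implicit hydrogens by atom environment:
  5 × C: no H
  4 × C (aromatic): 1 H each → 4
  3 × C: 1 H each → 3
  2 × C: 2 H each → 4
  2 × C (aromatic): no H
  1 × Cl: no H
  1 × N: 1 H
  1 × N: no H
  1 × O: no H
  1 × O (charge -1): no H
  Total hydrogens = 12.
Net charge -1.
Molecular formula: C16H12ClN2O2-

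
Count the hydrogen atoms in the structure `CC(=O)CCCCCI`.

Hydrogens are implicit in SMILES; fill each atom to its normal valence:
  5 × C: 2 H each → 10
  1 × C: 3 H
  1 × C: no H
  1 × I: no H
  1 × O: no H
  Total hydrogens = 13.

13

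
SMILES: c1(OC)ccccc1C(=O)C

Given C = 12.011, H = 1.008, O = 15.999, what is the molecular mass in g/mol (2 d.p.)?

Molecular formula: C9H10O2.
M = 9×12.011 + 10×1.008 + 2×15.999 = 150.18 g/mol.

150.18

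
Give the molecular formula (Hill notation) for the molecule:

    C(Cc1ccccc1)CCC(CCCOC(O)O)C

C16H26O3

Heavy atoms from the SMILES: 16 C, 3 O.
Implicit hydrogens by atom environment:
  7 × C: 2 H each → 14
  5 × C (aromatic): 1 H each → 5
  2 × C: 1 H each → 2
  2 × O: 1 H each → 2
  1 × C: 3 H
  1 × C (aromatic): no H
  1 × O: no H
  Total hydrogens = 26.
Molecular formula: C16H26O3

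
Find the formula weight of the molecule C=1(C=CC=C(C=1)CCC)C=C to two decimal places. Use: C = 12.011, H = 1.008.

Molecular formula: C11H14.
M = 11×12.011 + 14×1.008 = 146.23 g/mol.

146.23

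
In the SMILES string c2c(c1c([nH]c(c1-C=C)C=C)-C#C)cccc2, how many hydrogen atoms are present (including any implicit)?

Hydrogens are implicit in SMILES; fill each atom to its normal valence:
  5 × C (aromatic): 1 H each → 5
  5 × C (aromatic): no H
  3 × C: 1 H each → 3
  2 × C: 2 H each → 4
  1 × C: no H
  1 × N (aromatic): 1 H
  Total hydrogens = 13.

13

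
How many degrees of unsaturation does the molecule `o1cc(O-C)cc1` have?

Molecular formula from the SMILES: C5H6O2.
DoU = (2C + 2 + N − H − X)/2 = (2·5 + 2 + 0 − 6 − 0)/2 = 6/2 = 3.
(Structurally: 1 ring(s) + 2 π bond(s) = 3.)

3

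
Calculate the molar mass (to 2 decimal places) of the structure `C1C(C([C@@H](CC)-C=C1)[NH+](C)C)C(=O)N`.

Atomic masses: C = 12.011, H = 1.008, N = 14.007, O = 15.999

197.30

Molecular formula: C11H21N2O+.
M = 11×12.011 + 21×1.008 + 2×14.007 + 1×15.999 = 197.30 g/mol.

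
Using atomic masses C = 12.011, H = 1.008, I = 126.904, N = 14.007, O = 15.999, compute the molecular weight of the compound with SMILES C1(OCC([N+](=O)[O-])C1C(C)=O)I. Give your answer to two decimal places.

Molecular formula: C6H8INO4.
M = 6×12.011 + 8×1.008 + 1×126.904 + 1×14.007 + 4×15.999 = 285.04 g/mol.

285.04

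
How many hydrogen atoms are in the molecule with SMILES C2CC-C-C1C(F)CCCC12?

17

Hydrogens are implicit in SMILES; fill each atom to its normal valence:
  7 × C: 2 H each → 14
  3 × C: 1 H each → 3
  1 × F: no H
  Total hydrogens = 17.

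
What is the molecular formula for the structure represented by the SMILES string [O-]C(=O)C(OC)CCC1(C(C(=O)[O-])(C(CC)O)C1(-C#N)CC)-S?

[C15H21NO6S]2-

Heavy atoms from the SMILES: 15 C, 1 N, 6 O, 1 S.
Implicit hydrogens by atom environment:
  6 × C: no H
  4 × C: 2 H each → 8
  3 × C: 3 H each → 9
  3 × O: no H
  2 × C: 1 H each → 2
  2 × O (charge -1): no H
  1 × N: no H
  1 × O: 1 H
  1 × S: 1 H
  Total hydrogens = 21.
Net charge -2.
Molecular formula: [C15H21NO6S]2-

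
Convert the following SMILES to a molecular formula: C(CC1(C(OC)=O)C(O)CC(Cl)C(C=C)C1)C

Heavy atoms from the SMILES: 13 C, 1 Cl, 3 O.
Implicit hydrogens by atom environment:
  5 × C: 2 H each → 10
  4 × C: 1 H each → 4
  2 × C: 3 H each → 6
  2 × C: no H
  2 × O: no H
  1 × Cl: no H
  1 × O: 1 H
  Total hydrogens = 21.
Molecular formula: C13H21ClO3

C13H21ClO3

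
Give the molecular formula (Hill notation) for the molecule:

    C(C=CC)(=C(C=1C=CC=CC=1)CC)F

Heavy atoms from the SMILES: 13 C, 1 F.
Implicit hydrogens by atom environment:
  5 × C (aromatic): 1 H each → 5
  2 × C: 3 H each → 6
  2 × C: 1 H each → 2
  2 × C: no H
  1 × C: 2 H
  1 × C (aromatic): no H
  1 × F: no H
  Total hydrogens = 15.
Molecular formula: C13H15F

C13H15F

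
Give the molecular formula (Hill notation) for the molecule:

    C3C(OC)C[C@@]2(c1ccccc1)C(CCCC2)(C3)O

Heavy atoms from the SMILES: 17 C, 2 O.
Implicit hydrogens by atom environment:
  7 × C: 2 H each → 14
  5 × C (aromatic): 1 H each → 5
  2 × C: no H
  1 × C: 3 H
  1 × C: 1 H
  1 × C (aromatic): no H
  1 × O: 1 H
  1 × O: no H
  Total hydrogens = 24.
Molecular formula: C17H24O2

C17H24O2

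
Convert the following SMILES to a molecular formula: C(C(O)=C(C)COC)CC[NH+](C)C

Heavy atoms from the SMILES: 10 C, 1 N, 2 O.
Implicit hydrogens by atom environment:
  4 × C: 3 H each → 12
  4 × C: 2 H each → 8
  2 × C: no H
  1 × N (charge +1): 1 H
  1 × O: 1 H
  1 × O: no H
  Total hydrogens = 22.
Net charge +1.
Molecular formula: C10H22NO2+

C10H22NO2+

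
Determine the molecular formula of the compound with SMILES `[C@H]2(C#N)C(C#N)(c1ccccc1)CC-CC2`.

Heavy atoms from the SMILES: 14 C, 2 N.
Implicit hydrogens by atom environment:
  5 × C (aromatic): 1 H each → 5
  4 × C: 2 H each → 8
  3 × C: no H
  2 × N: no H
  1 × C: 1 H
  1 × C (aromatic): no H
  Total hydrogens = 14.
Molecular formula: C14H14N2

C14H14N2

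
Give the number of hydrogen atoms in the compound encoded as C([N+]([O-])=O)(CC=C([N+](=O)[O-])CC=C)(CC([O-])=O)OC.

13

Hydrogens are implicit in SMILES; fill each atom to its normal valence:
  4 × C: 2 H each → 8
  4 × O: no H
  3 × C: no H
  3 × O (charge -1): no H
  2 × C: 1 H each → 2
  2 × N (charge +1): no H
  1 × C: 3 H
  Total hydrogens = 13.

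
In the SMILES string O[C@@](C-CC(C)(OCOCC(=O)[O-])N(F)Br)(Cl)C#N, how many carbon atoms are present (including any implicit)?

9

The symbol for carbon appears 9 times in the SMILES. (Cl is a single chlorine, not C + l.)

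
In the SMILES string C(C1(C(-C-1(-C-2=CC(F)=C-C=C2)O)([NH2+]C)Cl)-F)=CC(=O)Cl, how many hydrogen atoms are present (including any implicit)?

Hydrogens are implicit in SMILES; fill each atom to its normal valence:
  4 × C (aromatic): 1 H each → 4
  4 × C: no H
  2 × C: 1 H each → 2
  2 × C (aromatic): no H
  2 × Cl: no H
  2 × F: no H
  1 × C: 3 H
  1 × N (charge +1): 2 H
  1 × O: 1 H
  1 × O: no H
  Total hydrogens = 12.

12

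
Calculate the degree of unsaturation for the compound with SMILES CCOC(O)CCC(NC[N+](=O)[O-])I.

Molecular formula from the SMILES: C7H15IN2O4.
DoU = (2C + 2 + N − H − X)/2 = (2·7 + 2 + 2 − 15 − 1)/2 = 2/2 = 1.
(Structurally: 0 ring(s) + 1 π bond(s) = 1.)

1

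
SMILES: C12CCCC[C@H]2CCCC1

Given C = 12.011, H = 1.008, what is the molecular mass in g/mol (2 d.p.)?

138.25

Molecular formula: C10H18.
M = 10×12.011 + 18×1.008 = 138.25 g/mol.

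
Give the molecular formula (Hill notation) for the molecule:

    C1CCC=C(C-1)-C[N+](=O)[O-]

Heavy atoms from the SMILES: 7 C, 1 N, 2 O.
Implicit hydrogens by atom environment:
  5 × C: 2 H each → 10
  1 × C: 1 H
  1 × C: no H
  1 × N (charge +1): no H
  1 × O: no H
  1 × O (charge -1): no H
  Total hydrogens = 11.
Molecular formula: C7H11NO2

C7H11NO2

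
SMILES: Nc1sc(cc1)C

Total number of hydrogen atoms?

7

Hydrogens are implicit in SMILES; fill each atom to its normal valence:
  2 × C (aromatic): 1 H each → 2
  2 × C (aromatic): no H
  1 × C: 3 H
  1 × N: 2 H
  1 × S (aromatic): no H
  Total hydrogens = 7.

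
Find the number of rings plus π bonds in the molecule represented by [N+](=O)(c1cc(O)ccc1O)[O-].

Molecular formula from the SMILES: C6H5NO4.
DoU = (2C + 2 + N − H − X)/2 = (2·6 + 2 + 1 − 5 − 0)/2 = 10/2 = 5.
(Structurally: 1 ring(s) + 4 π bond(s) = 5.)

5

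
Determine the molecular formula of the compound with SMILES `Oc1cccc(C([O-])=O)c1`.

Heavy atoms from the SMILES: 7 C, 3 O.
Implicit hydrogens by atom environment:
  4 × C (aromatic): 1 H each → 4
  2 × C (aromatic): no H
  1 × C: no H
  1 × O: 1 H
  1 × O: no H
  1 × O (charge -1): no H
  Total hydrogens = 5.
Net charge -1.
Molecular formula: C7H5O3-

C7H5O3-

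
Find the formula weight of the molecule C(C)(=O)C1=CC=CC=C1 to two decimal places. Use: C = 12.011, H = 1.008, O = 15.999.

Molecular formula: C8H8O.
M = 8×12.011 + 8×1.008 + 1×15.999 = 120.15 g/mol.

120.15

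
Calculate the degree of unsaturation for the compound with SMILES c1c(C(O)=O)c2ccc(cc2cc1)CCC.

Molecular formula from the SMILES: C14H14O2.
DoU = (2C + 2 + N − H − X)/2 = (2·14 + 2 + 0 − 14 − 0)/2 = 16/2 = 8.
(Structurally: 2 ring(s) + 6 π bond(s) = 8.)

8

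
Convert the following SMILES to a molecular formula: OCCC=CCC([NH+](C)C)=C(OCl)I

C9H16ClINO2+

Heavy atoms from the SMILES: 9 C, 1 Cl, 1 I, 1 N, 2 O.
Implicit hydrogens by atom environment:
  3 × C: 2 H each → 6
  2 × C: 3 H each → 6
  2 × C: 1 H each → 2
  2 × C: no H
  1 × Cl: no H
  1 × I: no H
  1 × N (charge +1): 1 H
  1 × O: 1 H
  1 × O: no H
  Total hydrogens = 16.
Net charge +1.
Molecular formula: C9H16ClINO2+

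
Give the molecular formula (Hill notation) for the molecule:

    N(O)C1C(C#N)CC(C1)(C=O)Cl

C7H9ClN2O2

Heavy atoms from the SMILES: 7 C, 1 Cl, 2 N, 2 O.
Implicit hydrogens by atom environment:
  3 × C: 1 H each → 3
  2 × C: 2 H each → 4
  2 × C: no H
  1 × Cl: no H
  1 × N: 1 H
  1 × N: no H
  1 × O: 1 H
  1 × O: no H
  Total hydrogens = 9.
Molecular formula: C7H9ClN2O2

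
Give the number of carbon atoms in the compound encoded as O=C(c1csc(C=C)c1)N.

The symbol for carbon appears 7 times in the SMILES. Lowercase c denotes aromatic carbon and counts toward C.

7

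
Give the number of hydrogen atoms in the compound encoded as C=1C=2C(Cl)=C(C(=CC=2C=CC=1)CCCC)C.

Hydrogens are implicit in SMILES; fill each atom to its normal valence:
  5 × C (aromatic): 1 H each → 5
  5 × C (aromatic): no H
  3 × C: 2 H each → 6
  2 × C: 3 H each → 6
  1 × Cl: no H
  Total hydrogens = 17.

17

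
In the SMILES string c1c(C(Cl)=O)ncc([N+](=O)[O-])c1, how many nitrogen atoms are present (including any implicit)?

The symbol for nitrogen appears 2 times in the SMILES.

2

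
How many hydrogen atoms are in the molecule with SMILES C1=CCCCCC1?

12

Hydrogens are implicit in SMILES; fill each atom to its normal valence:
  5 × C: 2 H each → 10
  2 × C: 1 H each → 2
  Total hydrogens = 12.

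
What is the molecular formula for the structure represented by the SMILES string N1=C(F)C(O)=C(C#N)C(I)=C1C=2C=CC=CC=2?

Heavy atoms from the SMILES: 12 C, 1 F, 1 I, 2 N, 1 O.
Implicit hydrogens by atom environment:
  6 × C (aromatic): no H
  5 × C (aromatic): 1 H each → 5
  1 × C: no H
  1 × F: no H
  1 × I: no H
  1 × N (aromatic): no H
  1 × N: no H
  1 × O: 1 H
  Total hydrogens = 6.
Molecular formula: C12H6FIN2O

C12H6FIN2O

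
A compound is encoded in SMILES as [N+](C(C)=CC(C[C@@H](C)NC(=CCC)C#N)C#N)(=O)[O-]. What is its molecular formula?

Heavy atoms from the SMILES: 13 C, 4 N, 2 O.
Implicit hydrogens by atom environment:
  4 × C: 1 H each → 4
  4 × C: no H
  3 × C: 3 H each → 9
  2 × C: 2 H each → 4
  2 × N: no H
  1 × N: 1 H
  1 × N (charge +1): no H
  1 × O: no H
  1 × O (charge -1): no H
  Total hydrogens = 18.
Molecular formula: C13H18N4O2

C13H18N4O2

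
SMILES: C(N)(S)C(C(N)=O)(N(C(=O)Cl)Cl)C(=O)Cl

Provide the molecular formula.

C5H6Cl3N3O3S

Heavy atoms from the SMILES: 5 C, 3 Cl, 3 N, 3 O, 1 S.
Implicit hydrogens by atom environment:
  4 × C: no H
  3 × Cl: no H
  3 × O: no H
  2 × N: 2 H each → 4
  1 × C: 1 H
  1 × N: no H
  1 × S: 1 H
  Total hydrogens = 6.
Molecular formula: C5H6Cl3N3O3S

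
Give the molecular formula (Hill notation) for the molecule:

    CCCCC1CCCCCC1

C11H22

Heavy atoms from the SMILES: 11 C.
Implicit hydrogens by atom environment:
  9 × C: 2 H each → 18
  1 × C: 3 H
  1 × C: 1 H
  Total hydrogens = 22.
Molecular formula: C11H22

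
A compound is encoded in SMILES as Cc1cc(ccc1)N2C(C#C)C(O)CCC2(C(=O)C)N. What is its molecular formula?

C16H20N2O2

Heavy atoms from the SMILES: 16 C, 2 N, 2 O.
Implicit hydrogens by atom environment:
  4 × C (aromatic): 1 H each → 4
  3 × C: 1 H each → 3
  3 × C: no H
  2 × C: 3 H each → 6
  2 × C: 2 H each → 4
  2 × C (aromatic): no H
  1 × N: 2 H
  1 × N: no H
  1 × O: 1 H
  1 × O: no H
  Total hydrogens = 20.
Molecular formula: C16H20N2O2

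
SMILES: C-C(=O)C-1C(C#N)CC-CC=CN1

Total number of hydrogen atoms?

Hydrogens are implicit in SMILES; fill each atom to its normal valence:
  4 × C: 1 H each → 4
  3 × C: 2 H each → 6
  2 × C: no H
  1 × C: 3 H
  1 × N: 1 H
  1 × N: no H
  1 × O: no H
  Total hydrogens = 14.

14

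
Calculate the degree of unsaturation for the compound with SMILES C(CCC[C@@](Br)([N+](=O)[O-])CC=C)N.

Molecular formula from the SMILES: C8H15BrN2O2.
DoU = (2C + 2 + N − H − X)/2 = (2·8 + 2 + 2 − 15 − 1)/2 = 4/2 = 2.
(Structurally: 0 ring(s) + 2 π bond(s) = 2.)

2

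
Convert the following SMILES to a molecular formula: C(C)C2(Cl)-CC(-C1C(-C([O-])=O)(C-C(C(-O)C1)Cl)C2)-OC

Heavy atoms from the SMILES: 14 C, 2 Cl, 4 O.
Implicit hydrogens by atom environment:
  5 × C: 2 H each → 10
  4 × C: 1 H each → 4
  3 × C: no H
  2 × C: 3 H each → 6
  2 × Cl: no H
  2 × O: no H
  1 × O: 1 H
  1 × O (charge -1): no H
  Total hydrogens = 21.
Net charge -1.
Molecular formula: C14H21Cl2O4-

C14H21Cl2O4-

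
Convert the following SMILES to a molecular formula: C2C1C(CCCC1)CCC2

Heavy atoms from the SMILES: 10 C.
Implicit hydrogens by atom environment:
  8 × C: 2 H each → 16
  2 × C: 1 H each → 2
  Total hydrogens = 18.
Molecular formula: C10H18

C10H18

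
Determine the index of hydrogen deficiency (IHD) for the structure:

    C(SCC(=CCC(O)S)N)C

Molecular formula from the SMILES: C7H15NOS2.
DoU = (2C + 2 + N − H − X)/2 = (2·7 + 2 + 1 − 15 − 0)/2 = 2/2 = 1.
(Structurally: 0 ring(s) + 1 π bond(s) = 1.)

1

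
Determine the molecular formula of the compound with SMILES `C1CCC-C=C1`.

Heavy atoms from the SMILES: 6 C.
Implicit hydrogens by atom environment:
  4 × C: 2 H each → 8
  2 × C: 1 H each → 2
  Total hydrogens = 10.
Molecular formula: C6H10

C6H10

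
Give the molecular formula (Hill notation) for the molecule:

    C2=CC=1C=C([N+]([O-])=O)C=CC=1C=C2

Heavy atoms from the SMILES: 10 C, 1 N, 2 O.
Implicit hydrogens by atom environment:
  7 × C (aromatic): 1 H each → 7
  3 × C (aromatic): no H
  1 × N (charge +1): no H
  1 × O: no H
  1 × O (charge -1): no H
  Total hydrogens = 7.
Molecular formula: C10H7NO2

C10H7NO2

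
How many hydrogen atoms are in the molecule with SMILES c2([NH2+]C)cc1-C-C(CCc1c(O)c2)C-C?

Hydrogens are implicit in SMILES; fill each atom to its normal valence:
  4 × C: 2 H each → 8
  4 × C (aromatic): no H
  2 × C: 3 H each → 6
  2 × C (aromatic): 1 H each → 2
  1 × C: 1 H
  1 × N (charge +1): 2 H
  1 × O: 1 H
  Total hydrogens = 20.

20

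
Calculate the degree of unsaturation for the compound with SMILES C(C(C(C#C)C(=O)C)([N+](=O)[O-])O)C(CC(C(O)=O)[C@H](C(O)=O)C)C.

6

Molecular formula from the SMILES: C15H21NO8.
DoU = (2C + 2 + N − H − X)/2 = (2·15 + 2 + 1 − 21 − 0)/2 = 12/2 = 6.
(Structurally: 0 ring(s) + 6 π bond(s) = 6.)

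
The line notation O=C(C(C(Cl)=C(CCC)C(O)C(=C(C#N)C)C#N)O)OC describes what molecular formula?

Heavy atoms from the SMILES: 14 C, 1 Cl, 2 N, 4 O.
Implicit hydrogens by atom environment:
  7 × C: no H
  3 × C: 3 H each → 9
  2 × C: 2 H each → 4
  2 × C: 1 H each → 2
  2 × N: no H
  2 × O: 1 H each → 2
  2 × O: no H
  1 × Cl: no H
  Total hydrogens = 17.
Molecular formula: C14H17ClN2O4

C14H17ClN2O4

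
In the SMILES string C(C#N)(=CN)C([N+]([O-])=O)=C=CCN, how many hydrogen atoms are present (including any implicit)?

Hydrogens are implicit in SMILES; fill each atom to its normal valence:
  4 × C: no H
  2 × C: 1 H each → 2
  2 × N: 2 H each → 4
  1 × C: 2 H
  1 × N: no H
  1 × N (charge +1): no H
  1 × O: no H
  1 × O (charge -1): no H
  Total hydrogens = 8.

8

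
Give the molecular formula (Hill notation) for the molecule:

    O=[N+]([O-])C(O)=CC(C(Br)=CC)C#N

Heavy atoms from the SMILES: 1 Br, 7 C, 2 N, 3 O.
Implicit hydrogens by atom environment:
  3 × C: 1 H each → 3
  3 × C: no H
  1 × Br: no H
  1 × C: 3 H
  1 × N: no H
  1 × N (charge +1): no H
  1 × O: 1 H
  1 × O: no H
  1 × O (charge -1): no H
  Total hydrogens = 7.
Molecular formula: C7H7BrN2O3

C7H7BrN2O3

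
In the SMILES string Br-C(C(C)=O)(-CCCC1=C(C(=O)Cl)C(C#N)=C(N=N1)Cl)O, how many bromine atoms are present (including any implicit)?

1

The symbol for bromine appears 1 time in the SMILES.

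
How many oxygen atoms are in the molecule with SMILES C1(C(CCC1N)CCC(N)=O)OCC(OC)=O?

The symbol for oxygen appears 4 times in the SMILES.

4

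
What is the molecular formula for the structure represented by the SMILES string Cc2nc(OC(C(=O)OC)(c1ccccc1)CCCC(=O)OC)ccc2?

C20H23NO5

Heavy atoms from the SMILES: 20 C, 1 N, 5 O.
Implicit hydrogens by atom environment:
  8 × C (aromatic): 1 H each → 8
  5 × O: no H
  3 × C: 3 H each → 9
  3 × C: 2 H each → 6
  3 × C (aromatic): no H
  3 × C: no H
  1 × N (aromatic): no H
  Total hydrogens = 23.
Molecular formula: C20H23NO5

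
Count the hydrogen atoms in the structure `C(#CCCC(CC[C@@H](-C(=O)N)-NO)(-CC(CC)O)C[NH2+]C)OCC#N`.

Hydrogens are implicit in SMILES; fill each atom to its normal valence:
  8 × C: 2 H each → 16
  5 × C: no H
  2 × C: 3 H each → 6
  2 × C: 1 H each → 2
  2 × O: 1 H each → 2
  2 × O: no H
  1 × N: 2 H
  1 × N (charge +1): 2 H
  1 × N: 1 H
  1 × N: no H
  Total hydrogens = 31.

31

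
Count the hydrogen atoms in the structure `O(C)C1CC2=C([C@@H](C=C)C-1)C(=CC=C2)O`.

16

Hydrogens are implicit in SMILES; fill each atom to its normal valence:
  3 × C: 2 H each → 6
  3 × C (aromatic): 1 H each → 3
  3 × C: 1 H each → 3
  3 × C (aromatic): no H
  1 × C: 3 H
  1 × O: 1 H
  1 × O: no H
  Total hydrogens = 16.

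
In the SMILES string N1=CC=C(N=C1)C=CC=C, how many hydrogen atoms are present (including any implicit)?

Hydrogens are implicit in SMILES; fill each atom to its normal valence:
  3 × C (aromatic): 1 H each → 3
  3 × C: 1 H each → 3
  2 × N (aromatic): no H
  1 × C: 2 H
  1 × C (aromatic): no H
  Total hydrogens = 8.

8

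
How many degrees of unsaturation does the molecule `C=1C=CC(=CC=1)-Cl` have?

Molecular formula from the SMILES: C6H5Cl.
DoU = (2C + 2 + N − H − X)/2 = (2·6 + 2 + 0 − 5 − 1)/2 = 8/2 = 4.
(Structurally: 1 ring(s) + 3 π bond(s) = 4.)

4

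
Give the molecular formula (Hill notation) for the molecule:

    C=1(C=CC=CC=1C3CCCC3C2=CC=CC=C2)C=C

C19H20

Heavy atoms from the SMILES: 19 C.
Implicit hydrogens by atom environment:
  9 × C (aromatic): 1 H each → 9
  4 × C: 2 H each → 8
  3 × C: 1 H each → 3
  3 × C (aromatic): no H
  Total hydrogens = 20.
Molecular formula: C19H20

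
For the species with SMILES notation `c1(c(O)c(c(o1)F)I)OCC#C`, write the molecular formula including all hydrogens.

C7H4FIO3

Heavy atoms from the SMILES: 7 C, 1 F, 1 I, 3 O.
Implicit hydrogens by atom environment:
  4 × C (aromatic): no H
  1 × C: 2 H
  1 × C: 1 H
  1 × C: no H
  1 × F: no H
  1 × I: no H
  1 × O: 1 H
  1 × O (aromatic): no H
  1 × O: no H
  Total hydrogens = 4.
Molecular formula: C7H4FIO3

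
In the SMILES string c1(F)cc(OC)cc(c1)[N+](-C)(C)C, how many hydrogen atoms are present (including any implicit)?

15

Hydrogens are implicit in SMILES; fill each atom to its normal valence:
  4 × C: 3 H each → 12
  3 × C (aromatic): 1 H each → 3
  3 × C (aromatic): no H
  1 × F: no H
  1 × N (charge +1): no H
  1 × O: no H
  Total hydrogens = 15.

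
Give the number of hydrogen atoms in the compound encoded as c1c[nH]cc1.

Hydrogens are implicit in SMILES; fill each atom to its normal valence:
  4 × C (aromatic): 1 H each → 4
  1 × N (aromatic): 1 H
  Total hydrogens = 5.

5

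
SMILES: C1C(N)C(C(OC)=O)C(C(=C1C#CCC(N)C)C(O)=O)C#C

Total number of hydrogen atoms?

20

Hydrogens are implicit in SMILES; fill each atom to its normal valence:
  7 × C: no H
  5 × C: 1 H each → 5
  3 × O: no H
  2 × C: 3 H each → 6
  2 × C: 2 H each → 4
  2 × N: 2 H each → 4
  1 × O: 1 H
  Total hydrogens = 20.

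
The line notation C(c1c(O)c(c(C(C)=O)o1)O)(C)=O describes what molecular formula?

C8H8O5

Heavy atoms from the SMILES: 8 C, 5 O.
Implicit hydrogens by atom environment:
  4 × C (aromatic): no H
  2 × C: 3 H each → 6
  2 × C: no H
  2 × O: 1 H each → 2
  2 × O: no H
  1 × O (aromatic): no H
  Total hydrogens = 8.
Molecular formula: C8H8O5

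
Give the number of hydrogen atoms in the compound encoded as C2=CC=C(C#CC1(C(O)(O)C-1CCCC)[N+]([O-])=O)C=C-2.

Hydrogens are implicit in SMILES; fill each atom to its normal valence:
  5 × C (aromatic): 1 H each → 5
  4 × C: no H
  3 × C: 2 H each → 6
  2 × O: 1 H each → 2
  1 × C: 3 H
  1 × C: 1 H
  1 × C (aromatic): no H
  1 × N (charge +1): no H
  1 × O: no H
  1 × O (charge -1): no H
  Total hydrogens = 17.

17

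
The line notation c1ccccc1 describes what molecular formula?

C6H6

Heavy atoms from the SMILES: 6 C.
Implicit hydrogens by atom environment:
  6 × C (aromatic): 1 H each → 6
  Total hydrogens = 6.
Molecular formula: C6H6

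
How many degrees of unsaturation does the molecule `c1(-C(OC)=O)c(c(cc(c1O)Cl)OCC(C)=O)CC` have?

6

Molecular formula from the SMILES: C13H15ClO5.
DoU = (2C + 2 + N − H − X)/2 = (2·13 + 2 + 0 − 15 − 1)/2 = 12/2 = 6.
(Structurally: 1 ring(s) + 5 π bond(s) = 6.)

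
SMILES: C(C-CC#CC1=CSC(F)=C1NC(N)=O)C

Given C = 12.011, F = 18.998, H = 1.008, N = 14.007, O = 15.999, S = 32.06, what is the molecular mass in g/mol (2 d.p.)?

240.30

Molecular formula: C11H13FN2OS.
M = 11×12.011 + 1×18.998 + 13×1.008 + 2×14.007 + 1×15.999 + 1×32.06 = 240.30 g/mol.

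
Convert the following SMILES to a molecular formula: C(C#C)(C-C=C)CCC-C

Heavy atoms from the SMILES: 10 C.
Implicit hydrogens by atom environment:
  5 × C: 2 H each → 10
  3 × C: 1 H each → 3
  1 × C: 3 H
  1 × C: no H
  Total hydrogens = 16.
Molecular formula: C10H16

C10H16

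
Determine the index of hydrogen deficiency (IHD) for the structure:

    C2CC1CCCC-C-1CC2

Molecular formula from the SMILES: C10H18.
DoU = (2C + 2 + N − H − X)/2 = (2·10 + 2 + 0 − 18 − 0)/2 = 4/2 = 2.
(Structurally: 2 ring(s) + 0 π bond(s) = 2.)

2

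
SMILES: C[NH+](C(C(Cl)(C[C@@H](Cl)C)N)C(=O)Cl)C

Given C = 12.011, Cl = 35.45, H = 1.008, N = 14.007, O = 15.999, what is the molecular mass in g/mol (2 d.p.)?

Molecular formula: C8H16Cl3N2O+.
M = 8×12.011 + 3×35.45 + 16×1.008 + 2×14.007 + 1×15.999 = 262.58 g/mol.

262.58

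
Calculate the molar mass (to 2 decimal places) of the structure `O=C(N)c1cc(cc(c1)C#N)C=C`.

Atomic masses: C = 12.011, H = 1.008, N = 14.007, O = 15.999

172.19

Molecular formula: C10H8N2O.
M = 10×12.011 + 8×1.008 + 2×14.007 + 1×15.999 = 172.19 g/mol.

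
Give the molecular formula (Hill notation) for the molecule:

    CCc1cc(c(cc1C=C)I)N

Heavy atoms from the SMILES: 10 C, 1 I, 1 N.
Implicit hydrogens by atom environment:
  4 × C (aromatic): no H
  2 × C: 2 H each → 4
  2 × C (aromatic): 1 H each → 2
  1 × C: 3 H
  1 × C: 1 H
  1 × I: no H
  1 × N: 2 H
  Total hydrogens = 12.
Molecular formula: C10H12IN

C10H12IN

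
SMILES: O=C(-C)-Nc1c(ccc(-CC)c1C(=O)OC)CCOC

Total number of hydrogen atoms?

21

Hydrogens are implicit in SMILES; fill each atom to its normal valence:
  4 × C: 3 H each → 12
  4 × C (aromatic): no H
  4 × O: no H
  3 × C: 2 H each → 6
  2 × C (aromatic): 1 H each → 2
  2 × C: no H
  1 × N: 1 H
  Total hydrogens = 21.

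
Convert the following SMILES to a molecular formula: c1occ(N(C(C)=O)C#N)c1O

C7H6N2O3

Heavy atoms from the SMILES: 7 C, 2 N, 3 O.
Implicit hydrogens by atom environment:
  2 × C (aromatic): 1 H each → 2
  2 × C (aromatic): no H
  2 × C: no H
  2 × N: no H
  1 × C: 3 H
  1 × O: 1 H
  1 × O (aromatic): no H
  1 × O: no H
  Total hydrogens = 6.
Molecular formula: C7H6N2O3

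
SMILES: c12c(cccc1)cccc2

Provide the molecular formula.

Heavy atoms from the SMILES: 10 C.
Implicit hydrogens by atom environment:
  8 × C (aromatic): 1 H each → 8
  2 × C (aromatic): no H
  Total hydrogens = 8.
Molecular formula: C10H8

C10H8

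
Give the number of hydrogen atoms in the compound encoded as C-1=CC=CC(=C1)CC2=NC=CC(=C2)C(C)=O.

13

Hydrogens are implicit in SMILES; fill each atom to its normal valence:
  8 × C (aromatic): 1 H each → 8
  3 × C (aromatic): no H
  1 × C: 3 H
  1 × C: 2 H
  1 × C: no H
  1 × N (aromatic): no H
  1 × O: no H
  Total hydrogens = 13.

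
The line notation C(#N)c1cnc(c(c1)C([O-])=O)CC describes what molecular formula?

Heavy atoms from the SMILES: 9 C, 2 N, 2 O.
Implicit hydrogens by atom environment:
  3 × C (aromatic): no H
  2 × C (aromatic): 1 H each → 2
  2 × C: no H
  1 × C: 3 H
  1 × C: 2 H
  1 × N (aromatic): no H
  1 × N: no H
  1 × O: no H
  1 × O (charge -1): no H
  Total hydrogens = 7.
Net charge -1.
Molecular formula: C9H7N2O2-

C9H7N2O2-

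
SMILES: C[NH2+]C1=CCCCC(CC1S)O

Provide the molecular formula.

C9H18NOS+

Heavy atoms from the SMILES: 9 C, 1 N, 1 O, 1 S.
Implicit hydrogens by atom environment:
  4 × C: 2 H each → 8
  3 × C: 1 H each → 3
  1 × C: 3 H
  1 × C: no H
  1 × N (charge +1): 2 H
  1 × O: 1 H
  1 × S: 1 H
  Total hydrogens = 18.
Net charge +1.
Molecular formula: C9H18NOS+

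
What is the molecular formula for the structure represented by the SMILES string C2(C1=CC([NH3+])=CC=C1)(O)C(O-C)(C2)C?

Heavy atoms from the SMILES: 11 C, 1 N, 2 O.
Implicit hydrogens by atom environment:
  4 × C (aromatic): 1 H each → 4
  2 × C: 3 H each → 6
  2 × C: no H
  2 × C (aromatic): no H
  1 × C: 2 H
  1 × N (charge +1): 3 H
  1 × O: 1 H
  1 × O: no H
  Total hydrogens = 16.
Net charge +1.
Molecular formula: C11H16NO2+

C11H16NO2+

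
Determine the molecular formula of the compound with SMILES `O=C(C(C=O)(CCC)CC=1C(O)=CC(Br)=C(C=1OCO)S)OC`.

C15H19BrO6S

Heavy atoms from the SMILES: 1 Br, 15 C, 6 O, 1 S.
Implicit hydrogens by atom environment:
  5 × C (aromatic): no H
  4 × C: 2 H each → 8
  4 × O: no H
  2 × C: 3 H each → 6
  2 × C: no H
  2 × O: 1 H each → 2
  1 × Br: no H
  1 × C (aromatic): 1 H
  1 × C: 1 H
  1 × S: 1 H
  Total hydrogens = 19.
Molecular formula: C15H19BrO6S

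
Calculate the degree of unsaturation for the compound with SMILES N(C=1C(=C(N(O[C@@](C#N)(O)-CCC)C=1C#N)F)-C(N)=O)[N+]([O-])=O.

Molecular formula from the SMILES: C11H11FN6O5.
DoU = (2C + 2 + N − H − X)/2 = (2·11 + 2 + 6 − 11 − 1)/2 = 18/2 = 9.
(Structurally: 1 ring(s) + 8 π bond(s) = 9.)

9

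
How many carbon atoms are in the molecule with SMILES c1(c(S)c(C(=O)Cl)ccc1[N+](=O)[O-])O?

7

The symbol for carbon appears 7 times in the SMILES. Lowercase c denotes aromatic carbon and counts toward C.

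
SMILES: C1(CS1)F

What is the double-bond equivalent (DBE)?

Molecular formula from the SMILES: C2H3FS.
DoU = (2C + 2 + N − H − X)/2 = (2·2 + 2 + 0 − 3 − 1)/2 = 2/2 = 1.
(Structurally: 1 ring(s) + 0 π bond(s) = 1.)

1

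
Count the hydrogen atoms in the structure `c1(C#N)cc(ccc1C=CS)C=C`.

9

Hydrogens are implicit in SMILES; fill each atom to its normal valence:
  3 × C (aromatic): 1 H each → 3
  3 × C: 1 H each → 3
  3 × C (aromatic): no H
  1 × C: 2 H
  1 × C: no H
  1 × N: no H
  1 × S: 1 H
  Total hydrogens = 9.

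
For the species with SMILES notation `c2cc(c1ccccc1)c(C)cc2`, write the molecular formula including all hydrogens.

C13H12

Heavy atoms from the SMILES: 13 C.
Implicit hydrogens by atom environment:
  9 × C (aromatic): 1 H each → 9
  3 × C (aromatic): no H
  1 × C: 3 H
  Total hydrogens = 12.
Molecular formula: C13H12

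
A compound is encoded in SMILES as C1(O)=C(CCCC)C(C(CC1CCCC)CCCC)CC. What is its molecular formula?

Heavy atoms from the SMILES: 20 C, 1 O.
Implicit hydrogens by atom environment:
  11 × C: 2 H each → 22
  4 × C: 3 H each → 12
  3 × C: 1 H each → 3
  2 × C: no H
  1 × O: 1 H
  Total hydrogens = 38.
Molecular formula: C20H38O

C20H38O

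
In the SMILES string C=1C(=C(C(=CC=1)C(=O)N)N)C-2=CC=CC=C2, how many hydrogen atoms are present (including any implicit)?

Hydrogens are implicit in SMILES; fill each atom to its normal valence:
  8 × C (aromatic): 1 H each → 8
  4 × C (aromatic): no H
  2 × N: 2 H each → 4
  1 × C: no H
  1 × O: no H
  Total hydrogens = 12.

12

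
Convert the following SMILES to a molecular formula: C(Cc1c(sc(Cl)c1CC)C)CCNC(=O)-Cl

Heavy atoms from the SMILES: 12 C, 2 Cl, 1 N, 1 O, 1 S.
Implicit hydrogens by atom environment:
  5 × C: 2 H each → 10
  4 × C (aromatic): no H
  2 × C: 3 H each → 6
  2 × Cl: no H
  1 × C: no H
  1 × N: 1 H
  1 × O: no H
  1 × S (aromatic): no H
  Total hydrogens = 17.
Molecular formula: C12H17Cl2NOS

C12H17Cl2NOS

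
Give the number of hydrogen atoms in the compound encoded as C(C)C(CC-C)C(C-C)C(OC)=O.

Hydrogens are implicit in SMILES; fill each atom to its normal valence:
  4 × C: 3 H each → 12
  4 × C: 2 H each → 8
  2 × C: 1 H each → 2
  2 × O: no H
  1 × C: no H
  Total hydrogens = 22.

22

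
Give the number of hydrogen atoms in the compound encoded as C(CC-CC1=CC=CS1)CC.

Hydrogens are implicit in SMILES; fill each atom to its normal valence:
  5 × C: 2 H each → 10
  3 × C (aromatic): 1 H each → 3
  1 × C: 3 H
  1 × C (aromatic): no H
  1 × S (aromatic): no H
  Total hydrogens = 16.

16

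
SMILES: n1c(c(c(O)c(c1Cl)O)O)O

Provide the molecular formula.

C5H4ClNO4

Heavy atoms from the SMILES: 5 C, 1 Cl, 1 N, 4 O.
Implicit hydrogens by atom environment:
  5 × C (aromatic): no H
  4 × O: 1 H each → 4
  1 × Cl: no H
  1 × N (aromatic): no H
  Total hydrogens = 4.
Molecular formula: C5H4ClNO4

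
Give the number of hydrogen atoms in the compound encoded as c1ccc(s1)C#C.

Hydrogens are implicit in SMILES; fill each atom to its normal valence:
  3 × C (aromatic): 1 H each → 3
  1 × C: 1 H
  1 × C (aromatic): no H
  1 × C: no H
  1 × S (aromatic): no H
  Total hydrogens = 4.

4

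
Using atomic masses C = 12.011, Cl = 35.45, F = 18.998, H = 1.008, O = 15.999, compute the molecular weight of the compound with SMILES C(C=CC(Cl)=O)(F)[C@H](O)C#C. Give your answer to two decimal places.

176.57

Molecular formula: C7H6ClFO2.
M = 7×12.011 + 1×35.45 + 1×18.998 + 6×1.008 + 2×15.999 = 176.57 g/mol.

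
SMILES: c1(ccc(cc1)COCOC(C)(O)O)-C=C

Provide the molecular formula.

Heavy atoms from the SMILES: 12 C, 4 O.
Implicit hydrogens by atom environment:
  4 × C (aromatic): 1 H each → 4
  3 × C: 2 H each → 6
  2 × C (aromatic): no H
  2 × O: 1 H each → 2
  2 × O: no H
  1 × C: 3 H
  1 × C: 1 H
  1 × C: no H
  Total hydrogens = 16.
Molecular formula: C12H16O4

C12H16O4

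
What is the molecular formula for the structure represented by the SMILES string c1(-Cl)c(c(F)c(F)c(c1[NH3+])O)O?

C6H5ClF2NO2+

Heavy atoms from the SMILES: 6 C, 1 Cl, 2 F, 1 N, 2 O.
Implicit hydrogens by atom environment:
  6 × C (aromatic): no H
  2 × F: no H
  2 × O: 1 H each → 2
  1 × Cl: no H
  1 × N (charge +1): 3 H
  Total hydrogens = 5.
Net charge +1.
Molecular formula: C6H5ClF2NO2+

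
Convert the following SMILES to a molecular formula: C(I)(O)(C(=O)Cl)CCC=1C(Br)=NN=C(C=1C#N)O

C9H6BrClIN3O3

Heavy atoms from the SMILES: 1 Br, 9 C, 1 Cl, 1 I, 3 N, 3 O.
Implicit hydrogens by atom environment:
  4 × C (aromatic): no H
  3 × C: no H
  2 × C: 2 H each → 4
  2 × N (aromatic): no H
  2 × O: 1 H each → 2
  1 × Br: no H
  1 × Cl: no H
  1 × I: no H
  1 × N: no H
  1 × O: no H
  Total hydrogens = 6.
Molecular formula: C9H6BrClIN3O3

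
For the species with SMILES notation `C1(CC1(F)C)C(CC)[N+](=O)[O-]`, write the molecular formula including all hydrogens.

C7H12FNO2

Heavy atoms from the SMILES: 7 C, 1 F, 1 N, 2 O.
Implicit hydrogens by atom environment:
  2 × C: 3 H each → 6
  2 × C: 2 H each → 4
  2 × C: 1 H each → 2
  1 × C: no H
  1 × F: no H
  1 × N (charge +1): no H
  1 × O: no H
  1 × O (charge -1): no H
  Total hydrogens = 12.
Molecular formula: C7H12FNO2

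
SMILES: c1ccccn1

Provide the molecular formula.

Heavy atoms from the SMILES: 5 C, 1 N.
Implicit hydrogens by atom environment:
  5 × C (aromatic): 1 H each → 5
  1 × N (aromatic): no H
  Total hydrogens = 5.
Molecular formula: C5H5N

C5H5N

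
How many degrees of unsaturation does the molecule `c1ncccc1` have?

Molecular formula from the SMILES: C5H5N.
DoU = (2C + 2 + N − H − X)/2 = (2·5 + 2 + 1 − 5 − 0)/2 = 8/2 = 4.
(Structurally: 1 ring(s) + 3 π bond(s) = 4.)

4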